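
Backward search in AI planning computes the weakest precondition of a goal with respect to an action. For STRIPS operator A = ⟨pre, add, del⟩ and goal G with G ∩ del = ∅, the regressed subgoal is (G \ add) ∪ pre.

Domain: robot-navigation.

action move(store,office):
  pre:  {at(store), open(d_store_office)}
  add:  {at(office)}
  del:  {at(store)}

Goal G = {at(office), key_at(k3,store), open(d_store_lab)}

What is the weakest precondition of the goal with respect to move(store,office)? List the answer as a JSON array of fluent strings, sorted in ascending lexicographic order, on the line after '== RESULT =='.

Regress:
  G ∩ del = {}  (empty — regression defined)
  G \ add = {at(office), key_at(k3,store), open(d_store_lab)} \ {at(office)} = {key_at(k3,store), open(d_store_lab)}
  ∪ pre   = {key_at(k3,store), open(d_store_lab)} ∪ {at(store), open(d_store_office)}
          = {at(store), key_at(k3,store), open(d_store_lab), open(d_store_office)}

== RESULT ==
["at(store)", "key_at(k3,store)", "open(d_store_lab)", "open(d_store_office)"]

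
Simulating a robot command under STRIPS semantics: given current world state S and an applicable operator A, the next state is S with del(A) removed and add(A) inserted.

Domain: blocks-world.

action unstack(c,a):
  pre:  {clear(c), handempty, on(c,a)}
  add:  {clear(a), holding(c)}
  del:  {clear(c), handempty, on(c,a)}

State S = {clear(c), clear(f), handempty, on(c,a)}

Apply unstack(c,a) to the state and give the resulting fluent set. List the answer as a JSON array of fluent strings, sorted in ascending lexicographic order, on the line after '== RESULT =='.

Compute (S \ del) ∪ add:
  pre ⊆ S: {clear(c), handempty, on(c,a)} ⊆ S  — applicable
  S \ del = {clear(f)}
  ∪ add   = {clear(a), clear(f), holding(c)}

== RESULT ==
["clear(a)", "clear(f)", "holding(c)"]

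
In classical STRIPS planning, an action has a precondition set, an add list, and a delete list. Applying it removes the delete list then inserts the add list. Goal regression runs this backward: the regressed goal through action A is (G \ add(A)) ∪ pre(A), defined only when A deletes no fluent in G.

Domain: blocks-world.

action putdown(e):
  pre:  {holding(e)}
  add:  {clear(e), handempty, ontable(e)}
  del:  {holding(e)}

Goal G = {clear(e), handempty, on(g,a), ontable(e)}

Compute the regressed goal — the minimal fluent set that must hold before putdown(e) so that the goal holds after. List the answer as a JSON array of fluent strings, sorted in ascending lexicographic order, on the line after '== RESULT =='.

Compute (G \ add) ∪ pre:
  G ∩ del = {}  (empty — regression defined)
  G \ add = {clear(e), handempty, on(g,a), ontable(e)} \ {clear(e), handempty, ontable(e)} = {on(g,a)}
  ∪ pre   = {on(g,a)} ∪ {holding(e)}
          = {holding(e), on(g,a)}

== RESULT ==
["holding(e)", "on(g,a)"]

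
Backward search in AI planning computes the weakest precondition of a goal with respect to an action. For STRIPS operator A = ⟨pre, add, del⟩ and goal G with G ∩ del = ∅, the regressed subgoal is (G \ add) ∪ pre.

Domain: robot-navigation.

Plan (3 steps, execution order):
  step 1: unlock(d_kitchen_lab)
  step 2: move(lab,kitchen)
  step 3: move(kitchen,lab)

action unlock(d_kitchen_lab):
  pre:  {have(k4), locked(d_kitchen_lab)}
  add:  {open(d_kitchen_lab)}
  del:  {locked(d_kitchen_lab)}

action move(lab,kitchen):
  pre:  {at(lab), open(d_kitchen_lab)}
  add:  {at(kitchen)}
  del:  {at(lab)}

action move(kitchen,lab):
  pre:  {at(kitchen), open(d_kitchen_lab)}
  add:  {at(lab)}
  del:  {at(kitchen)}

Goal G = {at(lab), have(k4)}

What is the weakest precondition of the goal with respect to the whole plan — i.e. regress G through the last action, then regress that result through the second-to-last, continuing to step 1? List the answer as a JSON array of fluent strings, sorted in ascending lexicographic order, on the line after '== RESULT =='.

Work backward from the goal:
  through step 3 (move(kitchen,lab)): drop {at(lab)}, keep {have(k4)}, require {at(kitchen), open(d_kitchen_lab)}
    → {at(kitchen), have(k4), open(d_kitchen_lab)}
  through step 2 (move(lab,kitchen)): drop {at(kitchen)}, keep {have(k4), open(d_kitchen_lab)}, require {at(lab), open(d_kitchen_lab)}
    → {at(lab), have(k4), open(d_kitchen_lab)}
  through step 1 (unlock(d_kitchen_lab)): drop {open(d_kitchen_lab)}, keep {at(lab), have(k4)}, require {have(k4), locked(d_kitchen_lab)}
    → {at(lab), have(k4), locked(d_kitchen_lab)}

== RESULT ==
["at(lab)", "have(k4)", "locked(d_kitchen_lab)"]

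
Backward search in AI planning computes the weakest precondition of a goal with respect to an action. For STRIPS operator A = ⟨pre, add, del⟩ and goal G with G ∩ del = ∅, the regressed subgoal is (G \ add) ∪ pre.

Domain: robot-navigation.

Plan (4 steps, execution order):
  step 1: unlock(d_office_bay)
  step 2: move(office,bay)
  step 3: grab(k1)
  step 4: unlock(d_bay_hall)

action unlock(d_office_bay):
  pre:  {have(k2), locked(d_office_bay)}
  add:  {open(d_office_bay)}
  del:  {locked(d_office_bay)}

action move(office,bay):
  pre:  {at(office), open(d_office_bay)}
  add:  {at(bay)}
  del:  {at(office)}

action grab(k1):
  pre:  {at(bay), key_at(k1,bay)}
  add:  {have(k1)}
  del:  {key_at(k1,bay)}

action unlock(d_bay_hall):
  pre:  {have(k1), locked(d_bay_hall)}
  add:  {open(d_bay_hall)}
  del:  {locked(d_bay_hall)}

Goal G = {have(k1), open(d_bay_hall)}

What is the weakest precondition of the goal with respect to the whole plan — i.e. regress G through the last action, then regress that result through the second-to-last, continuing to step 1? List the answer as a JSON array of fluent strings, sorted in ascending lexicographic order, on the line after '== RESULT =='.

Regress step by step:
  through step 4 (unlock(d_bay_hall)): drop {open(d_bay_hall)}, keep {have(k1)}, require {have(k1), locked(d_bay_hall)}
    → {have(k1), locked(d_bay_hall)}
  through step 3 (grab(k1)): drop {have(k1)}, keep {locked(d_bay_hall)}, require {at(bay), key_at(k1,bay)}
    → {at(bay), key_at(k1,bay), locked(d_bay_hall)}
  through step 2 (move(office,bay)): drop {at(bay)}, keep {key_at(k1,bay), locked(d_bay_hall)}, require {at(office), open(d_office_bay)}
    → {at(office), key_at(k1,bay), locked(d_bay_hall), open(d_office_bay)}
  through step 1 (unlock(d_office_bay)): drop {open(d_office_bay)}, keep {at(office), key_at(k1,bay), locked(d_bay_hall)}, require {have(k2), locked(d_office_bay)}
    → {at(office), have(k2), key_at(k1,bay), locked(d_bay_hall), locked(d_office_bay)}

== RESULT ==
["at(office)", "have(k2)", "key_at(k1,bay)", "locked(d_bay_hall)", "locked(d_office_bay)"]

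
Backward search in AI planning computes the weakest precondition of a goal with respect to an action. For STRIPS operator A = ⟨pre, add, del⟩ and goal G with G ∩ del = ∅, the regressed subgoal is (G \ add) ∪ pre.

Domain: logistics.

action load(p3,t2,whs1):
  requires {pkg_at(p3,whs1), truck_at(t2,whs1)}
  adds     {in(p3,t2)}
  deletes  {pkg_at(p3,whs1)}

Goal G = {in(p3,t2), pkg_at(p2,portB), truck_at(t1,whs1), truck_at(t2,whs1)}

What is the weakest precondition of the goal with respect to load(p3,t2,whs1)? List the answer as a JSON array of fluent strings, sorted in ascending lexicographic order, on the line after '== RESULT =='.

Regress:
  G ∩ del = {}  (empty — regression defined)
  G \ add = {in(p3,t2), pkg_at(p2,portB), truck_at(t1,whs1), truck_at(t2,whs1)} \ {in(p3,t2)} = {pkg_at(p2,portB), truck_at(t1,whs1), truck_at(t2,whs1)}
  ∪ pre   = {pkg_at(p2,portB), truck_at(t1,whs1), truck_at(t2,whs1)} ∪ {pkg_at(p3,whs1), truck_at(t2,whs1)}
          = {pkg_at(p2,portB), pkg_at(p3,whs1), truck_at(t1,whs1), truck_at(t2,whs1)}

== RESULT ==
["pkg_at(p2,portB)", "pkg_at(p3,whs1)", "truck_at(t1,whs1)", "truck_at(t2,whs1)"]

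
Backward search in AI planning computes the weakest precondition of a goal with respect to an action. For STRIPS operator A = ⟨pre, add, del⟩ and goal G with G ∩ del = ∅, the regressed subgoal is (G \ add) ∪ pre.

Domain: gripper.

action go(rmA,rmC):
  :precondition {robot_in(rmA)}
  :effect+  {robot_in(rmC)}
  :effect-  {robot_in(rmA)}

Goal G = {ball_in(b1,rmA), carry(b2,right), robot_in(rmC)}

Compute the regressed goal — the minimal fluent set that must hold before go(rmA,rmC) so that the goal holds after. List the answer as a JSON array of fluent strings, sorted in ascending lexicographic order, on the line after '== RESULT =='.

Compute (G \ add) ∪ pre:
  G ∩ del = {}  (empty — regression defined)
  G \ add = {ball_in(b1,rmA), carry(b2,right), robot_in(rmC)} \ {robot_in(rmC)} = {ball_in(b1,rmA), carry(b2,right)}
  ∪ pre   = {ball_in(b1,rmA), carry(b2,right)} ∪ {robot_in(rmA)}
          = {ball_in(b1,rmA), carry(b2,right), robot_in(rmA)}

== RESULT ==
["ball_in(b1,rmA)", "carry(b2,right)", "robot_in(rmA)"]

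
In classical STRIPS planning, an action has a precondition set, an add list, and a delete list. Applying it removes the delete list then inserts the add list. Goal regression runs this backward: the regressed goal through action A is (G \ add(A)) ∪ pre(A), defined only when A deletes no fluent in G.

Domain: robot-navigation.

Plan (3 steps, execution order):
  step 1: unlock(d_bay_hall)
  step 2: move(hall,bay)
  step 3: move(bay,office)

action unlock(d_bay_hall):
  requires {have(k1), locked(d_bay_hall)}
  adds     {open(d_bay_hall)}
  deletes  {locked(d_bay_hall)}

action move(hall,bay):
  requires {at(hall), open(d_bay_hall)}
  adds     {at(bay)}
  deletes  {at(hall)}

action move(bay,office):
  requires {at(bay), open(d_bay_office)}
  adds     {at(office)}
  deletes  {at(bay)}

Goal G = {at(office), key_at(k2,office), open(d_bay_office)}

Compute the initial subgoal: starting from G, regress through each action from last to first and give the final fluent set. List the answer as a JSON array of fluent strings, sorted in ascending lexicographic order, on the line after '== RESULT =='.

Regress step by step:
  through step 3 (move(bay,office)): drop {at(office)}, keep {key_at(k2,office), open(d_bay_office)}, require {at(bay), open(d_bay_office)}
    → {at(bay), key_at(k2,office), open(d_bay_office)}
  through step 2 (move(hall,bay)): drop {at(bay)}, keep {key_at(k2,office), open(d_bay_office)}, require {at(hall), open(d_bay_hall)}
    → {at(hall), key_at(k2,office), open(d_bay_hall), open(d_bay_office)}
  through step 1 (unlock(d_bay_hall)): drop {open(d_bay_hall)}, keep {at(hall), key_at(k2,office), open(d_bay_office)}, require {have(k1), locked(d_bay_hall)}
    → {at(hall), have(k1), key_at(k2,office), locked(d_bay_hall), open(d_bay_office)}

== RESULT ==
["at(hall)", "have(k1)", "key_at(k2,office)", "locked(d_bay_hall)", "open(d_bay_office)"]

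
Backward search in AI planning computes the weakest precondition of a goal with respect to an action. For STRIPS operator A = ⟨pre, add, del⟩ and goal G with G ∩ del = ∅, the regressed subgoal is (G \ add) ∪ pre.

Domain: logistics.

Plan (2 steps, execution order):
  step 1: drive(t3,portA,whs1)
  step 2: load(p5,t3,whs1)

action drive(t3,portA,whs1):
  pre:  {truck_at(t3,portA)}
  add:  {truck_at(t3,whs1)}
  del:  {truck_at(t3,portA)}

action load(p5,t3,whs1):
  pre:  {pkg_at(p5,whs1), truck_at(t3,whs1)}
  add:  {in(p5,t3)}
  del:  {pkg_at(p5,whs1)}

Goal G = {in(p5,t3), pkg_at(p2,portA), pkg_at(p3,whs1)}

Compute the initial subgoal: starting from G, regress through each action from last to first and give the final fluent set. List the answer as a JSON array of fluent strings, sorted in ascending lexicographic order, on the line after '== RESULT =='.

Regress step by step:
  through step 2 (load(p5,t3,whs1)): drop {in(p5,t3)}, keep {pkg_at(p2,portA), pkg_at(p3,whs1)}, require {pkg_at(p5,whs1), truck_at(t3,whs1)}
    → {pkg_at(p2,portA), pkg_at(p3,whs1), pkg_at(p5,whs1), truck_at(t3,whs1)}
  through step 1 (drive(t3,portA,whs1)): drop {truck_at(t3,whs1)}, keep {pkg_at(p2,portA), pkg_at(p3,whs1), pkg_at(p5,whs1)}, require {truck_at(t3,portA)}
    → {pkg_at(p2,portA), pkg_at(p3,whs1), pkg_at(p5,whs1), truck_at(t3,portA)}

== RESULT ==
["pkg_at(p2,portA)", "pkg_at(p3,whs1)", "pkg_at(p5,whs1)", "truck_at(t3,portA)"]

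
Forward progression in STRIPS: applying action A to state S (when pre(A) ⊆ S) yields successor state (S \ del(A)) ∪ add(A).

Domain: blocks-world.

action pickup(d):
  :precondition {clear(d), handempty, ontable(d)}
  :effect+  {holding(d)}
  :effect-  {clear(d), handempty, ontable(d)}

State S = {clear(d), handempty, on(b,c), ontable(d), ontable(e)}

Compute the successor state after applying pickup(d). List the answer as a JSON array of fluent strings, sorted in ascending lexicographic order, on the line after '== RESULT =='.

Progress:
  pre ⊆ S: {clear(d), handempty, ontable(d)} ⊆ S  — applicable
  S \ del = {on(b,c), ontable(e)}
  ∪ add   = {holding(d), on(b,c), ontable(e)}

== RESULT ==
["holding(d)", "on(b,c)", "ontable(e)"]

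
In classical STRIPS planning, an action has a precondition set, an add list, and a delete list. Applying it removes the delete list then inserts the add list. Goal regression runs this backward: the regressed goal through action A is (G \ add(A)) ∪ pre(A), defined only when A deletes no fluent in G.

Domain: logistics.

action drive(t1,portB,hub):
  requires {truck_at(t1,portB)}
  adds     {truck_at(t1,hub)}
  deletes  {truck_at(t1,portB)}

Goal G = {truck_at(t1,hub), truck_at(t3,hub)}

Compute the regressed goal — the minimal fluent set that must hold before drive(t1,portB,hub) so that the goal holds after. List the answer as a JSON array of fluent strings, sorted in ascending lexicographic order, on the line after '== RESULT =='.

Regress:
  G ∩ del = {}  (empty — regression defined)
  G \ add = {truck_at(t1,hub), truck_at(t3,hub)} \ {truck_at(t1,hub)} = {truck_at(t3,hub)}
  ∪ pre   = {truck_at(t3,hub)} ∪ {truck_at(t1,portB)}
          = {truck_at(t1,portB), truck_at(t3,hub)}

== RESULT ==
["truck_at(t1,portB)", "truck_at(t3,hub)"]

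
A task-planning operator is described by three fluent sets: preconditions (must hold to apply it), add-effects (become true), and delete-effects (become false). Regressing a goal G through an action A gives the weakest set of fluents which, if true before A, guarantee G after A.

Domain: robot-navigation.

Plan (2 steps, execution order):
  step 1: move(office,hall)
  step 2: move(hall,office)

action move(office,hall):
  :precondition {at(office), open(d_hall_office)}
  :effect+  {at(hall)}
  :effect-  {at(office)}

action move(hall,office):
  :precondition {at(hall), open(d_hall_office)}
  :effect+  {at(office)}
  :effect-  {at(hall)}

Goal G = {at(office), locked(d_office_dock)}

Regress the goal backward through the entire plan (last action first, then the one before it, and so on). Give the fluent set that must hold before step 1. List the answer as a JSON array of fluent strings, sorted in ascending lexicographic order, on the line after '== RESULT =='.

Work backward from the goal:
  through step 2 (move(hall,office)): drop {at(office)}, keep {locked(d_office_dock)}, require {at(hall), open(d_hall_office)}
    → {at(hall), locked(d_office_dock), open(d_hall_office)}
  through step 1 (move(office,hall)): drop {at(hall)}, keep {locked(d_office_dock), open(d_hall_office)}, require {at(office), open(d_hall_office)}
    → {at(office), locked(d_office_dock), open(d_hall_office)}

== RESULT ==
["at(office)", "locked(d_office_dock)", "open(d_hall_office)"]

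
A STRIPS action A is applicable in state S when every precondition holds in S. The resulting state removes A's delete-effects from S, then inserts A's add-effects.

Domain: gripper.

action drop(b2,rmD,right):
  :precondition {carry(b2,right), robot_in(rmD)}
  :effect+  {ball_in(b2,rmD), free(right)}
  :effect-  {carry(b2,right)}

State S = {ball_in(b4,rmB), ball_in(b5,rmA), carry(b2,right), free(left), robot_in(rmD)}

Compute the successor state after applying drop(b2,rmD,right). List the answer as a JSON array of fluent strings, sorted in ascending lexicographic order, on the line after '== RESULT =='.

Progress:
  pre ⊆ S: {carry(b2,right), robot_in(rmD)} ⊆ S  — applicable
  S \ del = {ball_in(b4,rmB), ball_in(b5,rmA), free(left), robot_in(rmD)}
  ∪ add   = {ball_in(b2,rmD), ball_in(b4,rmB), ball_in(b5,rmA), free(left), free(right), robot_in(rmD)}

== RESULT ==
["ball_in(b2,rmD)", "ball_in(b4,rmB)", "ball_in(b5,rmA)", "free(left)", "free(right)", "robot_in(rmD)"]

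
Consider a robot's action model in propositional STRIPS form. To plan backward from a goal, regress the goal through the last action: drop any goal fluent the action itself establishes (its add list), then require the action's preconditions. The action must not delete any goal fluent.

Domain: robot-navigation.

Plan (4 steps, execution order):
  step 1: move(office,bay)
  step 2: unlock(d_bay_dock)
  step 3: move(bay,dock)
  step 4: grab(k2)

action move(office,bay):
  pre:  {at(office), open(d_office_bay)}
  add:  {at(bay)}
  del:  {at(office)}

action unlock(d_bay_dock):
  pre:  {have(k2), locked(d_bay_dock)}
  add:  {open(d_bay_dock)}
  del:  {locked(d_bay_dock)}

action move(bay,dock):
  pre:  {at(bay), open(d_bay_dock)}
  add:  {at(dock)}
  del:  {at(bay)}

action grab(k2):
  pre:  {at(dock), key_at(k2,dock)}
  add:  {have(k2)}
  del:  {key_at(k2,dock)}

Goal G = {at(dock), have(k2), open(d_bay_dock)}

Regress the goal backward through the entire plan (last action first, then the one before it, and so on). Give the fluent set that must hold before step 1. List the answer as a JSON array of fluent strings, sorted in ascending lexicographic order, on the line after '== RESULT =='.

Regress step by step:
  through step 4 (grab(k2)): drop {have(k2)}, keep {at(dock), open(d_bay_dock)}, require {at(dock), key_at(k2,dock)}
    → {at(dock), key_at(k2,dock), open(d_bay_dock)}
  through step 3 (move(bay,dock)): drop {at(dock)}, keep {key_at(k2,dock), open(d_bay_dock)}, require {at(bay), open(d_bay_dock)}
    → {at(bay), key_at(k2,dock), open(d_bay_dock)}
  through step 2 (unlock(d_bay_dock)): drop {open(d_bay_dock)}, keep {at(bay), key_at(k2,dock)}, require {have(k2), locked(d_bay_dock)}
    → {at(bay), have(k2), key_at(k2,dock), locked(d_bay_dock)}
  through step 1 (move(office,bay)): drop {at(bay)}, keep {have(k2), key_at(k2,dock), locked(d_bay_dock)}, require {at(office), open(d_office_bay)}
    → {at(office), have(k2), key_at(k2,dock), locked(d_bay_dock), open(d_office_bay)}

== RESULT ==
["at(office)", "have(k2)", "key_at(k2,dock)", "locked(d_bay_dock)", "open(d_office_bay)"]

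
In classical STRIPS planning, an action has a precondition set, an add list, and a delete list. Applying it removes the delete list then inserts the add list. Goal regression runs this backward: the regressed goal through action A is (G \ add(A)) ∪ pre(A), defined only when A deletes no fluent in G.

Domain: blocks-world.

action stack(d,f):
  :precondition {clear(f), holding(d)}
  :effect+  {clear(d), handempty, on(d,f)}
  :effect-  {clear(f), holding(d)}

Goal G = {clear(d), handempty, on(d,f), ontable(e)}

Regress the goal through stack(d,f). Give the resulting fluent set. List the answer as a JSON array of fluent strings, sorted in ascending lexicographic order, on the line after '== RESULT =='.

Compute (G \ add) ∪ pre:
  G ∩ del = {}  (empty — regression defined)
  G \ add = {clear(d), handempty, on(d,f), ontable(e)} \ {clear(d), handempty, on(d,f)} = {ontable(e)}
  ∪ pre   = {ontable(e)} ∪ {clear(f), holding(d)}
          = {clear(f), holding(d), ontable(e)}

== RESULT ==
["clear(f)", "holding(d)", "ontable(e)"]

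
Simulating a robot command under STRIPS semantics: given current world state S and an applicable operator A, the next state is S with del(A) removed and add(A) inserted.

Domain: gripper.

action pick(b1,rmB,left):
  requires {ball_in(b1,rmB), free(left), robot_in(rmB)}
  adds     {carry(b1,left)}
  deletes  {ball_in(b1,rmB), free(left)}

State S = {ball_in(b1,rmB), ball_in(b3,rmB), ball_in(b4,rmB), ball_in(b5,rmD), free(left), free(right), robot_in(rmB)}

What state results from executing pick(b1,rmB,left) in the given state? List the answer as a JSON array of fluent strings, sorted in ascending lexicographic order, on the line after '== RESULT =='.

Compute (S \ del) ∪ add:
  pre ⊆ S: {ball_in(b1,rmB), free(left), robot_in(rmB)} ⊆ S  — applicable
  S \ del = {ball_in(b3,rmB), ball_in(b4,rmB), ball_in(b5,rmD), free(right), robot_in(rmB)}
  ∪ add   = {ball_in(b3,rmB), ball_in(b4,rmB), ball_in(b5,rmD), carry(b1,left), free(right), robot_in(rmB)}

== RESULT ==
["ball_in(b3,rmB)", "ball_in(b4,rmB)", "ball_in(b5,rmD)", "carry(b1,left)", "free(right)", "robot_in(rmB)"]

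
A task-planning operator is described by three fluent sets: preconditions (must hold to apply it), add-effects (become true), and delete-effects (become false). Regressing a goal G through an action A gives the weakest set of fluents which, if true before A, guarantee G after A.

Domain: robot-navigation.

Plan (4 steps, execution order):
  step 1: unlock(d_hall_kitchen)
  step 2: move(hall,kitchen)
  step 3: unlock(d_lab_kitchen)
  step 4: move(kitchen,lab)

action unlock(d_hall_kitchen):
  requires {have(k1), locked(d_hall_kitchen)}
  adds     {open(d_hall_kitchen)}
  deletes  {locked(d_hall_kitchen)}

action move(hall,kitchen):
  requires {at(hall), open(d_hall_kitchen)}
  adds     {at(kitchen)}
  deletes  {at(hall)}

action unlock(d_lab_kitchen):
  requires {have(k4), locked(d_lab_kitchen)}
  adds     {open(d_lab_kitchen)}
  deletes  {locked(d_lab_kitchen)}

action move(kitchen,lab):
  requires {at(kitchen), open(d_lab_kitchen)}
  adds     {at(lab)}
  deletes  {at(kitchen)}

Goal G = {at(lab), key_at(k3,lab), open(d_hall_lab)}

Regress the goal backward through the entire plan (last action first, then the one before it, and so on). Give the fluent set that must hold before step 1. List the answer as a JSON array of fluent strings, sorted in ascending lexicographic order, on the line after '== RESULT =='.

Regress step by step:
  through step 4 (move(kitchen,lab)): drop {at(lab)}, keep {key_at(k3,lab), open(d_hall_lab)}, require {at(kitchen), open(d_lab_kitchen)}
    → {at(kitchen), key_at(k3,lab), open(d_hall_lab), open(d_lab_kitchen)}
  through step 3 (unlock(d_lab_kitchen)): drop {open(d_lab_kitchen)}, keep {at(kitchen), key_at(k3,lab), open(d_hall_lab)}, require {have(k4), locked(d_lab_kitchen)}
    → {at(kitchen), have(k4), key_at(k3,lab), locked(d_lab_kitchen), open(d_hall_lab)}
  through step 2 (move(hall,kitchen)): drop {at(kitchen)}, keep {have(k4), key_at(k3,lab), locked(d_lab_kitchen), open(d_hall_lab)}, require {at(hall), open(d_hall_kitchen)}
    → {at(hall), have(k4), key_at(k3,lab), locked(d_lab_kitchen), open(d_hall_kitchen), open(d_hall_lab)}
  through step 1 (unlock(d_hall_kitchen)): drop {open(d_hall_kitchen)}, keep {at(hall), have(k4), key_at(k3,lab), locked(d_lab_kitchen), open(d_hall_lab)}, require {have(k1), locked(d_hall_kitchen)}
    → {at(hall), have(k1), have(k4), key_at(k3,lab), locked(d_hall_kitchen), locked(d_lab_kitchen), open(d_hall_lab)}

== RESULT ==
["at(hall)", "have(k1)", "have(k4)", "key_at(k3,lab)", "locked(d_hall_kitchen)", "locked(d_lab_kitchen)", "open(d_hall_lab)"]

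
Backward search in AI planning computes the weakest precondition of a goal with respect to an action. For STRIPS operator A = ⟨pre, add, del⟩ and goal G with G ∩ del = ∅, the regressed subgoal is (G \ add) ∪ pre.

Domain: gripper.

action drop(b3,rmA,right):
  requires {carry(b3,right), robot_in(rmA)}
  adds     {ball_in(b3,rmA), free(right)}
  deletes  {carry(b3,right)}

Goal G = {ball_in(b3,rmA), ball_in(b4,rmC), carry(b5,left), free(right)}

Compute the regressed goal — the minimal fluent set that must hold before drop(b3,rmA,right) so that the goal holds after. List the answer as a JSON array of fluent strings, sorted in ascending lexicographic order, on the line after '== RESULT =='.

Compute (G \ add) ∪ pre:
  G ∩ del = {}  (empty — regression defined)
  G \ add = {ball_in(b3,rmA), ball_in(b4,rmC), carry(b5,left), free(right)} \ {ball_in(b3,rmA), free(right)} = {ball_in(b4,rmC), carry(b5,left)}
  ∪ pre   = {ball_in(b4,rmC), carry(b5,left)} ∪ {carry(b3,right), robot_in(rmA)}
          = {ball_in(b4,rmC), carry(b3,right), carry(b5,left), robot_in(rmA)}

== RESULT ==
["ball_in(b4,rmC)", "carry(b3,right)", "carry(b5,left)", "robot_in(rmA)"]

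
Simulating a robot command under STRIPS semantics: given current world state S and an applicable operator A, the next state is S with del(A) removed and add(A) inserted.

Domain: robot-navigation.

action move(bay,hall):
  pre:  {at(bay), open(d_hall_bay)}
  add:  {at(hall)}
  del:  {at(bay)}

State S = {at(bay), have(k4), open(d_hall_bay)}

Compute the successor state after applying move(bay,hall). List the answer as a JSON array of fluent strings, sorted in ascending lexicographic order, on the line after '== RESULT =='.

Progress:
  pre ⊆ S: {at(bay), open(d_hall_bay)} ⊆ S  — applicable
  S \ del = {have(k4), open(d_hall_bay)}
  ∪ add   = {at(hall), have(k4), open(d_hall_bay)}

== RESULT ==
["at(hall)", "have(k4)", "open(d_hall_bay)"]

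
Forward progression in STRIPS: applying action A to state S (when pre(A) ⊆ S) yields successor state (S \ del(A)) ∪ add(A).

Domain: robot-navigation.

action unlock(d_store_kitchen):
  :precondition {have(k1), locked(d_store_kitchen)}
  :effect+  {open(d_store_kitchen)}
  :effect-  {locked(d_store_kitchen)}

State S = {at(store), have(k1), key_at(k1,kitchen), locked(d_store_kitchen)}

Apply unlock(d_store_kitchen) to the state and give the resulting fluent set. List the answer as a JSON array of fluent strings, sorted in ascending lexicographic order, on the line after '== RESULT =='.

Compute (S \ del) ∪ add:
  pre ⊆ S: {have(k1), locked(d_store_kitchen)} ⊆ S  — applicable
  S \ del = {at(store), have(k1), key_at(k1,kitchen)}
  ∪ add   = {at(store), have(k1), key_at(k1,kitchen), open(d_store_kitchen)}

== RESULT ==
["at(store)", "have(k1)", "key_at(k1,kitchen)", "open(d_store_kitchen)"]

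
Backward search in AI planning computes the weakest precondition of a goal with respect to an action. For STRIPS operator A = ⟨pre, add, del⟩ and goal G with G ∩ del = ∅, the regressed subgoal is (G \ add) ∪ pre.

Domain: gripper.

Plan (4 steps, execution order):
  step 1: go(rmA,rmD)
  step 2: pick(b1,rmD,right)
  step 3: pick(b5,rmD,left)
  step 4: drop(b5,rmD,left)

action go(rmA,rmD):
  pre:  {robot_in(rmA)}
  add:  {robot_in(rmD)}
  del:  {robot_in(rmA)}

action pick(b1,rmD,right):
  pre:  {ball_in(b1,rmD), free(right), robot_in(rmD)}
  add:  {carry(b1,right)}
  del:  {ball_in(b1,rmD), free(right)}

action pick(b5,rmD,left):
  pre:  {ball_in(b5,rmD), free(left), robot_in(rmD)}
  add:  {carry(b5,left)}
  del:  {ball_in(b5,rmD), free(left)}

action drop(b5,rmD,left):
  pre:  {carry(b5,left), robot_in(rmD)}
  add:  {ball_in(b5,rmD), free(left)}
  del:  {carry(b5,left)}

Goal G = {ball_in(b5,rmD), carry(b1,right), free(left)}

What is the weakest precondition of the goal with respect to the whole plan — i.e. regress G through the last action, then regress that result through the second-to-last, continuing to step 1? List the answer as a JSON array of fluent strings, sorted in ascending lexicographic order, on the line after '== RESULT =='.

Regress step by step:
  through step 4 (drop(b5,rmD,left)): drop {ball_in(b5,rmD), free(left)}, keep {carry(b1,right)}, require {carry(b5,left), robot_in(rmD)}
    → {carry(b1,right), carry(b5,left), robot_in(rmD)}
  through step 3 (pick(b5,rmD,left)): drop {carry(b5,left)}, keep {carry(b1,right), robot_in(rmD)}, require {ball_in(b5,rmD), free(left), robot_in(rmD)}
    → {ball_in(b5,rmD), carry(b1,right), free(left), robot_in(rmD)}
  through step 2 (pick(b1,rmD,right)): drop {carry(b1,right)}, keep {ball_in(b5,rmD), free(left), robot_in(rmD)}, require {ball_in(b1,rmD), free(right), robot_in(rmD)}
    → {ball_in(b1,rmD), ball_in(b5,rmD), free(left), free(right), robot_in(rmD)}
  through step 1 (go(rmA,rmD)): drop {robot_in(rmD)}, keep {ball_in(b1,rmD), ball_in(b5,rmD), free(left), free(right)}, require {robot_in(rmA)}
    → {ball_in(b1,rmD), ball_in(b5,rmD), free(left), free(right), robot_in(rmA)}

== RESULT ==
["ball_in(b1,rmD)", "ball_in(b5,rmD)", "free(left)", "free(right)", "robot_in(rmA)"]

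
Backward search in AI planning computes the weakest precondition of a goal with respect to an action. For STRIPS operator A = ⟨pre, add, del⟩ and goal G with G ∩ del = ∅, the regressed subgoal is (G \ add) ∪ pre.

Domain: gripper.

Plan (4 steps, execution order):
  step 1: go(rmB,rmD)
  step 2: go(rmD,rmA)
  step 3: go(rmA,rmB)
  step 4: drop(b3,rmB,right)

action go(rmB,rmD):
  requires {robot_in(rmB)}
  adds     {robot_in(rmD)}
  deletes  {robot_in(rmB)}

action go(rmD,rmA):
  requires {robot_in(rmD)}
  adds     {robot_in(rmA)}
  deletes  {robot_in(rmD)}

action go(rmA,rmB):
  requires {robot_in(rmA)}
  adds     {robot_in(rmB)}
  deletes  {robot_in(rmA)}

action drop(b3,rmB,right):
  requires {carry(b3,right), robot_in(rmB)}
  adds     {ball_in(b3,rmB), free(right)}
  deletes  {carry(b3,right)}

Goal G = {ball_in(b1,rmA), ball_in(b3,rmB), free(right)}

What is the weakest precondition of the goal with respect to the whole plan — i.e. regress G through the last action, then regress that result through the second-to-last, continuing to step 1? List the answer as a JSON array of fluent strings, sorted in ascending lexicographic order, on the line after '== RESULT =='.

Work backward from the goal:
  through step 4 (drop(b3,rmB,right)): drop {ball_in(b3,rmB), free(right)}, keep {ball_in(b1,rmA)}, require {carry(b3,right), robot_in(rmB)}
    → {ball_in(b1,rmA), carry(b3,right), robot_in(rmB)}
  through step 3 (go(rmA,rmB)): drop {robot_in(rmB)}, keep {ball_in(b1,rmA), carry(b3,right)}, require {robot_in(rmA)}
    → {ball_in(b1,rmA), carry(b3,right), robot_in(rmA)}
  through step 2 (go(rmD,rmA)): drop {robot_in(rmA)}, keep {ball_in(b1,rmA), carry(b3,right)}, require {robot_in(rmD)}
    → {ball_in(b1,rmA), carry(b3,right), robot_in(rmD)}
  through step 1 (go(rmB,rmD)): drop {robot_in(rmD)}, keep {ball_in(b1,rmA), carry(b3,right)}, require {robot_in(rmB)}
    → {ball_in(b1,rmA), carry(b3,right), robot_in(rmB)}

== RESULT ==
["ball_in(b1,rmA)", "carry(b3,right)", "robot_in(rmB)"]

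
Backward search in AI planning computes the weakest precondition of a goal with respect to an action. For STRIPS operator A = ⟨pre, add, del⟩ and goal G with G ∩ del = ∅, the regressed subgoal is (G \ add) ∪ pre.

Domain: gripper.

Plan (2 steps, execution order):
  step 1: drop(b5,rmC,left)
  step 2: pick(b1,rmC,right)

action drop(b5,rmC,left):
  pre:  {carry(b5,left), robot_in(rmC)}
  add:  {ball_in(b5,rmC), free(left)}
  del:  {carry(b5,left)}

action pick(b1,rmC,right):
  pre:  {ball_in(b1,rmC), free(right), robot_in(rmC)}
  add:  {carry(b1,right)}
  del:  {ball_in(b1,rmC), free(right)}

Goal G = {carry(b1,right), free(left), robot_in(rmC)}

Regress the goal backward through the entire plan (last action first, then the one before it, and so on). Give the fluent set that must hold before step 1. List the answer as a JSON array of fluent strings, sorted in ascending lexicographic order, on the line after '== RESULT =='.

Work backward from the goal:
  through step 2 (pick(b1,rmC,right)): drop {carry(b1,right)}, keep {free(left), robot_in(rmC)}, require {ball_in(b1,rmC), free(right), robot_in(rmC)}
    → {ball_in(b1,rmC), free(left), free(right), robot_in(rmC)}
  through step 1 (drop(b5,rmC,left)): drop {free(left)}, keep {ball_in(b1,rmC), free(right), robot_in(rmC)}, require {carry(b5,left), robot_in(rmC)}
    → {ball_in(b1,rmC), carry(b5,left), free(right), robot_in(rmC)}

== RESULT ==
["ball_in(b1,rmC)", "carry(b5,left)", "free(right)", "robot_in(rmC)"]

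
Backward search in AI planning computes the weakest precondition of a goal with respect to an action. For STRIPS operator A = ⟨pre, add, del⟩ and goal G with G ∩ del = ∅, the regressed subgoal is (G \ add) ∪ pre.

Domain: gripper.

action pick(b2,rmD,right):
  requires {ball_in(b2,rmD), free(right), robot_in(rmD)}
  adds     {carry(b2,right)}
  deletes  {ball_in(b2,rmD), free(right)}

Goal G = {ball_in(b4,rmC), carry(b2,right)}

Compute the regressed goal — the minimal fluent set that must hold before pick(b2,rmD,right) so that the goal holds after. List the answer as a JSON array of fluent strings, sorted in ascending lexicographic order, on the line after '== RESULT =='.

Regress:
  G ∩ del = {}  (empty — regression defined)
  G \ add = {ball_in(b4,rmC), carry(b2,right)} \ {carry(b2,right)} = {ball_in(b4,rmC)}
  ∪ pre   = {ball_in(b4,rmC)} ∪ {ball_in(b2,rmD), free(right), robot_in(rmD)}
          = {ball_in(b2,rmD), ball_in(b4,rmC), free(right), robot_in(rmD)}

== RESULT ==
["ball_in(b2,rmD)", "ball_in(b4,rmC)", "free(right)", "robot_in(rmD)"]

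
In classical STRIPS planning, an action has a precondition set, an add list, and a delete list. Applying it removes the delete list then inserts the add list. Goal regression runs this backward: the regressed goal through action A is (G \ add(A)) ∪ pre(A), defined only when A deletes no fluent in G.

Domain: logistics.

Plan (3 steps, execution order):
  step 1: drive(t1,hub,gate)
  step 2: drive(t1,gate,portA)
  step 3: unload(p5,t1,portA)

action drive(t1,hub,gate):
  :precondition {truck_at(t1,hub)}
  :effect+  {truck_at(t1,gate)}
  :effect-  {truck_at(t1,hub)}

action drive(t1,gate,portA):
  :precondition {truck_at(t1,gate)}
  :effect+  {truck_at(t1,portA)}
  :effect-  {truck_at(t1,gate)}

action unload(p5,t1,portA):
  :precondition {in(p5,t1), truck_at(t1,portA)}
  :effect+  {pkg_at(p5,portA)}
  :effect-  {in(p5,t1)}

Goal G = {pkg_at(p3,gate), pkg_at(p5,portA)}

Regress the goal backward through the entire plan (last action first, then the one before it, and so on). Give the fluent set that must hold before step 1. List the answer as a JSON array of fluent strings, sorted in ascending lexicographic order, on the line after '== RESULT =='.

Work backward from the goal:
  through step 3 (unload(p5,t1,portA)): drop {pkg_at(p5,portA)}, keep {pkg_at(p3,gate)}, require {in(p5,t1), truck_at(t1,portA)}
    → {in(p5,t1), pkg_at(p3,gate), truck_at(t1,portA)}
  through step 2 (drive(t1,gate,portA)): drop {truck_at(t1,portA)}, keep {in(p5,t1), pkg_at(p3,gate)}, require {truck_at(t1,gate)}
    → {in(p5,t1), pkg_at(p3,gate), truck_at(t1,gate)}
  through step 1 (drive(t1,hub,gate)): drop {truck_at(t1,gate)}, keep {in(p5,t1), pkg_at(p3,gate)}, require {truck_at(t1,hub)}
    → {in(p5,t1), pkg_at(p3,gate), truck_at(t1,hub)}

== RESULT ==
["in(p5,t1)", "pkg_at(p3,gate)", "truck_at(t1,hub)"]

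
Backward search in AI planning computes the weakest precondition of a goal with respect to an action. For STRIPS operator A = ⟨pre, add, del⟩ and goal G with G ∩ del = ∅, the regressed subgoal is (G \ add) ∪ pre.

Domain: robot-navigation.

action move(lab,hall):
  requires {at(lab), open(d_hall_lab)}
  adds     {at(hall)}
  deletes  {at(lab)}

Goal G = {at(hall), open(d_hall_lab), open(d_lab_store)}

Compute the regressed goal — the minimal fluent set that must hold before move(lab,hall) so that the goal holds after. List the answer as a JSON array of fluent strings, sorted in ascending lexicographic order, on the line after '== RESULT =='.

Compute (G \ add) ∪ pre:
  G ∩ del = {}  (empty — regression defined)
  G \ add = {at(hall), open(d_hall_lab), open(d_lab_store)} \ {at(hall)} = {open(d_hall_lab), open(d_lab_store)}
  ∪ pre   = {open(d_hall_lab), open(d_lab_store)} ∪ {at(lab), open(d_hall_lab)}
          = {at(lab), open(d_hall_lab), open(d_lab_store)}

== RESULT ==
["at(lab)", "open(d_hall_lab)", "open(d_lab_store)"]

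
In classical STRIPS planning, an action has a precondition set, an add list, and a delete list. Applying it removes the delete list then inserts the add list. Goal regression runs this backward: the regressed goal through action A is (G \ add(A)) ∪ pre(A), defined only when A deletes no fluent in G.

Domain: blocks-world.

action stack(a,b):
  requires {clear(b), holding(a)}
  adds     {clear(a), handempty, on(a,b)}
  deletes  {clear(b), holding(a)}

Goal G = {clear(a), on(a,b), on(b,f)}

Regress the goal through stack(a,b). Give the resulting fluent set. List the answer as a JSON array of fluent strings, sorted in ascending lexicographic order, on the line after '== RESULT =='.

Regress:
  G ∩ del = {}  (empty — regression defined)
  G \ add = {clear(a), on(a,b), on(b,f)} \ {clear(a), handempty, on(a,b)} = {on(b,f)}
  ∪ pre   = {on(b,f)} ∪ {clear(b), holding(a)}
          = {clear(b), holding(a), on(b,f)}

== RESULT ==
["clear(b)", "holding(a)", "on(b,f)"]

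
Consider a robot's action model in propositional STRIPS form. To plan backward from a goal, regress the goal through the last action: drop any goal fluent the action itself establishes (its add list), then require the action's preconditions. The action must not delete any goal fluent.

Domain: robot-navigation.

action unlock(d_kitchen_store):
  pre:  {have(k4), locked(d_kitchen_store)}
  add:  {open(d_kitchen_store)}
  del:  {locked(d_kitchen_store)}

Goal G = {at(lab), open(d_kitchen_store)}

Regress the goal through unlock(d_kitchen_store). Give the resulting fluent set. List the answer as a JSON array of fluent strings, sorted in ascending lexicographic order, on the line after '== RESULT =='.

Regress:
  G ∩ del = {}  (empty — regression defined)
  G \ add = {at(lab), open(d_kitchen_store)} \ {open(d_kitchen_store)} = {at(lab)}
  ∪ pre   = {at(lab)} ∪ {have(k4), locked(d_kitchen_store)}
          = {at(lab), have(k4), locked(d_kitchen_store)}

== RESULT ==
["at(lab)", "have(k4)", "locked(d_kitchen_store)"]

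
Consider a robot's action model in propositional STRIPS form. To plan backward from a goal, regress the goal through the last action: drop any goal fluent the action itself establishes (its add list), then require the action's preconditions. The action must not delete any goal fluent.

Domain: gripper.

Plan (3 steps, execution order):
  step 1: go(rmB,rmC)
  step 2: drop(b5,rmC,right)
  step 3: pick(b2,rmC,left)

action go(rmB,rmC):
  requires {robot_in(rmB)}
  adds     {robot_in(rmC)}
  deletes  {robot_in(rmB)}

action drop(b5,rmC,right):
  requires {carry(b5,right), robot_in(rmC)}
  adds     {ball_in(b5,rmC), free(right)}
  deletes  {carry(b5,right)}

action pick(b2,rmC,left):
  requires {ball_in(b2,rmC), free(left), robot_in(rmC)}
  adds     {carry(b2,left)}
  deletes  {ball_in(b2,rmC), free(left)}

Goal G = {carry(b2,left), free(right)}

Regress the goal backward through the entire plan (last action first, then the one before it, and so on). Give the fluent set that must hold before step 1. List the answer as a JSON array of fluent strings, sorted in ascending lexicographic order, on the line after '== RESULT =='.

Regress step by step:
  through step 3 (pick(b2,rmC,left)): drop {carry(b2,left)}, keep {free(right)}, require {ball_in(b2,rmC), free(left), robot_in(rmC)}
    → {ball_in(b2,rmC), free(left), free(right), robot_in(rmC)}
  through step 2 (drop(b5,rmC,right)): drop {free(right)}, keep {ball_in(b2,rmC), free(left), robot_in(rmC)}, require {carry(b5,right), robot_in(rmC)}
    → {ball_in(b2,rmC), carry(b5,right), free(left), robot_in(rmC)}
  through step 1 (go(rmB,rmC)): drop {robot_in(rmC)}, keep {ball_in(b2,rmC), carry(b5,right), free(left)}, require {robot_in(rmB)}
    → {ball_in(b2,rmC), carry(b5,right), free(left), robot_in(rmB)}

== RESULT ==
["ball_in(b2,rmC)", "carry(b5,right)", "free(left)", "robot_in(rmB)"]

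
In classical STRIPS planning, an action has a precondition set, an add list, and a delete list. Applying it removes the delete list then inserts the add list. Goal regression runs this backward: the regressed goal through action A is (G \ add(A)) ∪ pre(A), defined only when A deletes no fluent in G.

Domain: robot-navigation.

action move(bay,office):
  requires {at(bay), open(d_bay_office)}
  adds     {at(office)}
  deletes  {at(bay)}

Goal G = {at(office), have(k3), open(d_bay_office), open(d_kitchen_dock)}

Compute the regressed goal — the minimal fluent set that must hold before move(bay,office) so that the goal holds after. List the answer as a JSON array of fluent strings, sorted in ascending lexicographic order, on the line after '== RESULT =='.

Compute (G \ add) ∪ pre:
  G ∩ del = {}  (empty — regression defined)
  G \ add = {at(office), have(k3), open(d_bay_office), open(d_kitchen_dock)} \ {at(office)} = {have(k3), open(d_bay_office), open(d_kitchen_dock)}
  ∪ pre   = {have(k3), open(d_bay_office), open(d_kitchen_dock)} ∪ {at(bay), open(d_bay_office)}
          = {at(bay), have(k3), open(d_bay_office), open(d_kitchen_dock)}

== RESULT ==
["at(bay)", "have(k3)", "open(d_bay_office)", "open(d_kitchen_dock)"]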